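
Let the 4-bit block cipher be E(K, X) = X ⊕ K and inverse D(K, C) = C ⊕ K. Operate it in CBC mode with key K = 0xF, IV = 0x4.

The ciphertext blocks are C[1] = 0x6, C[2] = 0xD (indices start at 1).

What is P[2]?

P[2] = 0x4

CBC decryption: P_i = D(K, C_i) ⊕ C_{i−1}, with C_{0} = IV.
P[2]: D(K, 0xD) = 0x2; 0x2 ⊕ 0x6 = 0x4.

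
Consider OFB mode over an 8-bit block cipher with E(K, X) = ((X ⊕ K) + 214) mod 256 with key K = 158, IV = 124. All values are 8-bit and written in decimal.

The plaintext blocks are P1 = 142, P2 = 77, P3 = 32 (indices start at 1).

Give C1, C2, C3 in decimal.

C1 = 54, C2 = 177, C3 = 24

OFB encryption: S_i = E(K, S_{i−1}) with S_{0} = IV; C_i = P_i ⊕ S_i.
C1: S = E(K, 124) = 184; 142 ⊕ 184 = 54.
C2: S = E(K, 184) = 252; 77 ⊕ 252 = 177.
C3: S = E(K, 252) = 56; 32 ⊕ 56 = 24.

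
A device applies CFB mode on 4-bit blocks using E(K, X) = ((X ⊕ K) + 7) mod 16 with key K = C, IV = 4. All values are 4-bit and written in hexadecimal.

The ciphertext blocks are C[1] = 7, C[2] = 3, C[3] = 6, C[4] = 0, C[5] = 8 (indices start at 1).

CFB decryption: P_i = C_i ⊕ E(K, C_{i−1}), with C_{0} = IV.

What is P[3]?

P[3] = 0

P[3]: E(K, 3) = 6; 6 ⊕ 6 = 0.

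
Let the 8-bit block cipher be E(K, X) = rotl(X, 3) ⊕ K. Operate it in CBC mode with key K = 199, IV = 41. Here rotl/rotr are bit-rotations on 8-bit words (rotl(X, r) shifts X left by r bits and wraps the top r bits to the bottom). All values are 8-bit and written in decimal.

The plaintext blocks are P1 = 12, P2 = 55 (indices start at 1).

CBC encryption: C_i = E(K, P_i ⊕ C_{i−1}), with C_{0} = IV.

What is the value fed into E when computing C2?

C1: P1 ⊕ 41 = 37; E(K, 37) = 238.
C2: P2 ⊕ 238 = 217; E(K, 217) = 9.
So the input to E for block 2 is 217.

217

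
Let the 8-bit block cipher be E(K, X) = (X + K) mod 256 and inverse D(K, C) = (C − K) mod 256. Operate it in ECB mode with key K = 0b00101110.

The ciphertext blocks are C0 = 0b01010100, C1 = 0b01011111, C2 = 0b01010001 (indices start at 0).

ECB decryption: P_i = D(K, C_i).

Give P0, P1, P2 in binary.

P0: D(K, 0b01010100) = 0b00100110.
P1: D(K, 0b01011111) = 0b00110001.
P2: D(K, 0b01010001) = 0b00100011.

P0 = 0b00100110, P1 = 0b00110001, P2 = 0b00100011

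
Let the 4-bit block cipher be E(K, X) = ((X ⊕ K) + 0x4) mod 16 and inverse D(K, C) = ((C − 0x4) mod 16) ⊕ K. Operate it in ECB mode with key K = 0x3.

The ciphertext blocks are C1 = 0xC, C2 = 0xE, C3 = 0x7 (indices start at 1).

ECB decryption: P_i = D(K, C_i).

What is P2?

P2: D(K, 0xE) = 0x9.

P2 = 0x9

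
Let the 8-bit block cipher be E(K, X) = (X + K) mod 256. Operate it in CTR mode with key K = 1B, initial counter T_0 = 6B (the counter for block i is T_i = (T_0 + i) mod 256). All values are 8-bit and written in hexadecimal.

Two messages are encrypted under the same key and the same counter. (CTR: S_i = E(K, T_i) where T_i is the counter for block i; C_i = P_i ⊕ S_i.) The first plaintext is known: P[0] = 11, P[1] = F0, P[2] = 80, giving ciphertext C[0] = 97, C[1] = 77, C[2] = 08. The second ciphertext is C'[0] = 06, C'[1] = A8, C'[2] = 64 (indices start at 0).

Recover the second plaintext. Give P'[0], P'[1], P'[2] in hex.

In CTR with a reused counter, both messages share the same keystream S_i, so C_i ⊕ C'_i = P_i ⊕ P'_i and thus P'_i = P_i ⊕ C_i ⊕ C'_i.
P'[0]: 11 ⊕ 97 ⊕ 06 = 80.
P'[1]: F0 ⊕ 77 ⊕ A8 = 2F.
P'[2]: 80 ⊕ 08 ⊕ 64 = EC.

P'[0] = 80, P'[1] = 2F, P'[2] = EC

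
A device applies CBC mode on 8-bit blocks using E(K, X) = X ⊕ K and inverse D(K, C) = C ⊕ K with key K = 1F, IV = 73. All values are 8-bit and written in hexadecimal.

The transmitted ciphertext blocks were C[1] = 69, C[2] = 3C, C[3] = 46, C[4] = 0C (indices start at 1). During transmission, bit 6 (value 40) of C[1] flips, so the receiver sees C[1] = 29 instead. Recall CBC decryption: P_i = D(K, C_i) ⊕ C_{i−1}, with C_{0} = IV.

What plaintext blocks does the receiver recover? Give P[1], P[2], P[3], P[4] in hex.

Only C[1] changed, to 29. In CBC, a change in C_i garbles P_i and flips the same bit in P_{i+1}. Decrypting the received ciphertext:
P[1]: D(K, 29) = 36; 36 ⊕ 73 = 45.
P[2]: D(K, 3C) = 23; 23 ⊕ 29 = 0A.
P[3]: D(K, 46) = 59; 59 ⊕ 3C = 65.
P[4]: D(K, 0C) = 13; 13 ⊕ 46 = 55.
Blocks that differ from the original plaintext: P[1], P[2].

P[1] = 45, P[2] = 0A, P[3] = 65, P[4] = 55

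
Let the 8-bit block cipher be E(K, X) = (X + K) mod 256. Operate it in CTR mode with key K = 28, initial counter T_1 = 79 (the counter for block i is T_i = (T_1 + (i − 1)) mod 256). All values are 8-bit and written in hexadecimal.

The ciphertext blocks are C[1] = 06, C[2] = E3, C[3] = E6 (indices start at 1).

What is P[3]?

CTR decryption: S_i = E(K, T_i) where T_i is the counter for block i; P_i = C_i ⊕ S_i.
P[3]: T = 7B, S = E(K, T) = A3; E6 ⊕ A3 = 45.

P[3] = 45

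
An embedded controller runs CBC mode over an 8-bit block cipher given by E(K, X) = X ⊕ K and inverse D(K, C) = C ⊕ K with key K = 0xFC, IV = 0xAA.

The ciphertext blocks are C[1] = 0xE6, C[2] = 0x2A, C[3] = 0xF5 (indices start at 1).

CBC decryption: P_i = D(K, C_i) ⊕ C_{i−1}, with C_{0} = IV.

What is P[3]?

P[3] = 0x23

P[3]: D(K, 0xF5) = 0x09; 0x09 ⊕ 0x2A = 0x23.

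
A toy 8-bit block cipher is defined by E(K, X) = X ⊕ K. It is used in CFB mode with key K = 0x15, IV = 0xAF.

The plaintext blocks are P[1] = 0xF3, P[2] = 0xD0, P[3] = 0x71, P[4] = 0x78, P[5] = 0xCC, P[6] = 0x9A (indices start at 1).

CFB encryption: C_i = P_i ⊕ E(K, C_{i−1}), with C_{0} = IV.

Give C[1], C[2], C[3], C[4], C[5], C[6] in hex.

C[1] = 0x49, C[2] = 0x8C, C[3] = 0xE8, C[4] = 0x85, C[5] = 0x5C, C[6] = 0xD3

C[1]: E(K, 0xAF) = 0xBA; 0xF3 ⊕ 0xBA = 0x49.
C[2]: E(K, 0x49) = 0x5C; 0xD0 ⊕ 0x5C = 0x8C.
C[3]: E(K, 0x8C) = 0x99; 0x71 ⊕ 0x99 = 0xE8.
C[4]: E(K, 0xE8) = 0xFD; 0x78 ⊕ 0xFD = 0x85.
C[5]: E(K, 0x85) = 0x90; 0xCC ⊕ 0x90 = 0x5C.
C[6]: E(K, 0x5C) = 0x49; 0x9A ⊕ 0x49 = 0xD3.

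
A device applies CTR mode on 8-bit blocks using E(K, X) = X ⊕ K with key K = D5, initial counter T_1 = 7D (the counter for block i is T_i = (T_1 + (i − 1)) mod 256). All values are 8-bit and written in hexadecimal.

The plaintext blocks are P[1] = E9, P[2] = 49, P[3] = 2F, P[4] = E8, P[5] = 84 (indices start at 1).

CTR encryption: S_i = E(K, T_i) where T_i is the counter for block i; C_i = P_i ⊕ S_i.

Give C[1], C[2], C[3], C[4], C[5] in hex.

C[1]: T = 7D, S = E(K, T) = A8; E9 ⊕ A8 = 41.
C[2]: T = 7E, S = E(K, T) = AB; 49 ⊕ AB = E2.
C[3]: T = 7F, S = E(K, T) = AA; 2F ⊕ AA = 85.
C[4]: T = 80, S = E(K, T) = 55; E8 ⊕ 55 = BD.
C[5]: T = 81, S = E(K, T) = 54; 84 ⊕ 54 = D0.

C[1] = 41, C[2] = E2, C[3] = 85, C[4] = BD, C[5] = D0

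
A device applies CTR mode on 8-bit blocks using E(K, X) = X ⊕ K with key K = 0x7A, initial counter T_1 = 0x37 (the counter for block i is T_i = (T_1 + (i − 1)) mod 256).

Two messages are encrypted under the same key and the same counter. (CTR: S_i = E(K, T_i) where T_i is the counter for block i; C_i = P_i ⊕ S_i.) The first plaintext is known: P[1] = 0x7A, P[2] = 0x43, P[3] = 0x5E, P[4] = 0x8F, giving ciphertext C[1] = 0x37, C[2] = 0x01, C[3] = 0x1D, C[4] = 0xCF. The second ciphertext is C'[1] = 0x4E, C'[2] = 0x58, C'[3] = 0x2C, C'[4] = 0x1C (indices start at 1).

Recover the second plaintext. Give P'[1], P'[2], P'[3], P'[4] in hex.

In CTR with a reused counter, both messages share the same keystream S_i, so C_i ⊕ C'_i = P_i ⊕ P'_i and thus P'_i = P_i ⊕ C_i ⊕ C'_i.
P'[1]: 0x7A ⊕ 0x37 ⊕ 0x4E = 0x03.
P'[2]: 0x43 ⊕ 0x01 ⊕ 0x58 = 0x1A.
P'[3]: 0x5E ⊕ 0x1D ⊕ 0x2C = 0x6F.
P'[4]: 0x8F ⊕ 0xCF ⊕ 0x1C = 0x5C.

P'[1] = 0x03, P'[2] = 0x1A, P'[3] = 0x6F, P'[4] = 0x5C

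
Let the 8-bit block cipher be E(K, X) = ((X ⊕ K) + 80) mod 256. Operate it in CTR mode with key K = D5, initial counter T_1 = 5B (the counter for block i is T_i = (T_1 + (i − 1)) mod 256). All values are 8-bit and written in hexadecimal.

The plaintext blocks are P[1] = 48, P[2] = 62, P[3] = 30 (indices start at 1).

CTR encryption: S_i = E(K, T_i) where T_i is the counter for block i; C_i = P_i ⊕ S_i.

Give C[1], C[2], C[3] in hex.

C[1]: T = 5B, S = E(K, T) = 0E; 48 ⊕ 0E = 46.
C[2]: T = 5C, S = E(K, T) = 09; 62 ⊕ 09 = 6B.
C[3]: T = 5D, S = E(K, T) = 08; 30 ⊕ 08 = 38.

C[1] = 46, C[2] = 6B, C[3] = 38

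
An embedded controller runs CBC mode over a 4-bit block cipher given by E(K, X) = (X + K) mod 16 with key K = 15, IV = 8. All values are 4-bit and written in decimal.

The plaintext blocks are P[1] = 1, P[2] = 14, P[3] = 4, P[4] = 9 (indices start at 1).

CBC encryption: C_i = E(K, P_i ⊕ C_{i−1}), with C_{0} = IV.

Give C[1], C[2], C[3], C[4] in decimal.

C[1] = 8, C[2] = 5, C[3] = 0, C[4] = 8

C[1]: P[1] ⊕ 8 = 9; E(K, 9) = 8.
C[2]: P[2] ⊕ 8 = 6; E(K, 6) = 5.
C[3]: P[3] ⊕ 5 = 1; E(K, 1) = 0.
C[4]: P[4] ⊕ 0 = 9; E(K, 9) = 8.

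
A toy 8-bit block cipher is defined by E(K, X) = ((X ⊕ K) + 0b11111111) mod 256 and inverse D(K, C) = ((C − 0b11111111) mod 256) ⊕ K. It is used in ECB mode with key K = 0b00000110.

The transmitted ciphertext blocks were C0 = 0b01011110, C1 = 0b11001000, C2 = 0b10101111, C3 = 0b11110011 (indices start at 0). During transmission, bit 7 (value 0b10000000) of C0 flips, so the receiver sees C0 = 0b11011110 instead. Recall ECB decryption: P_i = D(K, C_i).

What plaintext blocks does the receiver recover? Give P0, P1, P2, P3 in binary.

P0 = 0b11011001, P1 = 0b11001111, P2 = 0b10110110, P3 = 0b11110010

Only C0 changed, to 0b11011110. In ECB, a change in C_i affects only P_i. Decrypting the received ciphertext:
P0: D(K, 0b11011110) = 0b11011001.
P1: D(K, 0b11001000) = 0b11001111.
P2: D(K, 0b10101111) = 0b10110110.
P3: D(K, 0b11110011) = 0b11110010.
Blocks that differ from the original plaintext: P0.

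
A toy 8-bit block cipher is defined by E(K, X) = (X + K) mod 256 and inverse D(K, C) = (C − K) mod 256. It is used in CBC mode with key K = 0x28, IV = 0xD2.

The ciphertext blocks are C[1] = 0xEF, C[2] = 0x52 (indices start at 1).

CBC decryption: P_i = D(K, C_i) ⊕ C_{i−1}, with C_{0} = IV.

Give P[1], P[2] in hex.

P[1]: D(K, 0xEF) = 0xC7; 0xC7 ⊕ 0xD2 = 0x15.
P[2]: D(K, 0x52) = 0x2A; 0x2A ⊕ 0xEF = 0xC5.

P[1] = 0x15, P[2] = 0xC5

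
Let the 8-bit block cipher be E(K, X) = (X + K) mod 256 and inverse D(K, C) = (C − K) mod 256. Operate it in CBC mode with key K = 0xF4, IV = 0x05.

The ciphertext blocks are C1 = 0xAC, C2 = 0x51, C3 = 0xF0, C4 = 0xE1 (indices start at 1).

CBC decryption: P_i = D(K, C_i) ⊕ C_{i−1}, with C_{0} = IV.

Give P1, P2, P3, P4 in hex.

P1: D(K, 0xAC) = 0xB8; 0xB8 ⊕ 0x05 = 0xBD.
P2: D(K, 0x51) = 0x5D; 0x5D ⊕ 0xAC = 0xF1.
P3: D(K, 0xF0) = 0xFC; 0xFC ⊕ 0x51 = 0xAD.
P4: D(K, 0xE1) = 0xED; 0xED ⊕ 0xF0 = 0x1D.

P1 = 0xBD, P2 = 0xF1, P3 = 0xAD, P4 = 0x1D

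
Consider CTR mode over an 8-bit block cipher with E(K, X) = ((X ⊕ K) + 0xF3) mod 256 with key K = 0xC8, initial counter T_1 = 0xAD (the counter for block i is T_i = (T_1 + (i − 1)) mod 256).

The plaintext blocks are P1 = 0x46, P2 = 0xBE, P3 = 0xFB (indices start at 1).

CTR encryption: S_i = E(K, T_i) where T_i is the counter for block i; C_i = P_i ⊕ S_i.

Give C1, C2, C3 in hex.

C1: T = 0xAD, S = E(K, T) = 0x58; 0x46 ⊕ 0x58 = 0x1E.
C2: T = 0xAE, S = E(K, T) = 0x59; 0xBE ⊕ 0x59 = 0xE7.
C3: T = 0xAF, S = E(K, T) = 0x5A; 0xFB ⊕ 0x5A = 0xA1.

C1 = 0x1E, C2 = 0xE7, C3 = 0xA1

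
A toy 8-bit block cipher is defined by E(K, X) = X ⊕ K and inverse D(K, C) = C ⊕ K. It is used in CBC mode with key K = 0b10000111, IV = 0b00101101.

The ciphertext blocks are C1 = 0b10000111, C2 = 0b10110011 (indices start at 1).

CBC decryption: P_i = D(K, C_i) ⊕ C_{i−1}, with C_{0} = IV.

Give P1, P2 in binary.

P1 = 0b00101101, P2 = 0b10110011

P1: D(K, 0b10000111) = 0b00000000; 0b00000000 ⊕ 0b00101101 = 0b00101101.
P2: D(K, 0b10110011) = 0b00110100; 0b00110100 ⊕ 0b10000111 = 0b10110011.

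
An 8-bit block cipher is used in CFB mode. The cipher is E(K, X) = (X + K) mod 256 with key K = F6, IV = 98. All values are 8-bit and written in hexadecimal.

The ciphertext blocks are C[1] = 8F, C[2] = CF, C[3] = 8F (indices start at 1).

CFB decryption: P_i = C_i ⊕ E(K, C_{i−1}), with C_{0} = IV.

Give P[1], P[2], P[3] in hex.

P[1]: E(K, 98) = 8E; 8F ⊕ 8E = 01.
P[2]: E(K, 8F) = 85; CF ⊕ 85 = 4A.
P[3]: E(K, CF) = C5; 8F ⊕ C5 = 4A.

P[1] = 01, P[2] = 4A, P[3] = 4A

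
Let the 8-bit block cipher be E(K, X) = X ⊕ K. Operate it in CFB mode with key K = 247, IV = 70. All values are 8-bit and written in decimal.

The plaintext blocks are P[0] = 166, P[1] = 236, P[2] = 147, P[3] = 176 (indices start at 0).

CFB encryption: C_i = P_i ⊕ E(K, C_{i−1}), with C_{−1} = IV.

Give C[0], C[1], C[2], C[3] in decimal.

C[0]: E(K, 70) = 177; 166 ⊕ 177 = 23.
C[1]: E(K, 23) = 224; 236 ⊕ 224 = 12.
C[2]: E(K, 12) = 251; 147 ⊕ 251 = 104.
C[3]: E(K, 104) = 159; 176 ⊕ 159 = 47.

C[0] = 23, C[1] = 12, C[2] = 104, C[3] = 47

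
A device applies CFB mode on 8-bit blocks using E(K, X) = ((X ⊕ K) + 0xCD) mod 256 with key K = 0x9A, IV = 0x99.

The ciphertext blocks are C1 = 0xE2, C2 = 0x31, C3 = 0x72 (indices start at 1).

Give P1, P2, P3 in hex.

P1 = 0x32, P2 = 0x74, P3 = 0x0A

CFB decryption: P_i = C_i ⊕ E(K, C_{i−1}), with C_{0} = IV.
P1: E(K, 0x99) = 0xD0; 0xE2 ⊕ 0xD0 = 0x32.
P2: E(K, 0xE2) = 0x45; 0x31 ⊕ 0x45 = 0x74.
P3: E(K, 0x31) = 0x78; 0x72 ⊕ 0x78 = 0x0A.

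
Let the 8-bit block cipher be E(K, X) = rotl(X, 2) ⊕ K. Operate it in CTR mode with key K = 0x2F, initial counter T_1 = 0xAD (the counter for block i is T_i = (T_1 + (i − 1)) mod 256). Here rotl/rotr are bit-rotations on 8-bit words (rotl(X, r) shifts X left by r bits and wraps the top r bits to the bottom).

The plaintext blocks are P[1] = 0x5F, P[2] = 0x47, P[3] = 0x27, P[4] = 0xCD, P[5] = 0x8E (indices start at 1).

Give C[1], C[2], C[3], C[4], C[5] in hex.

CTR encryption: S_i = E(K, T_i) where T_i is the counter for block i; C_i = P_i ⊕ S_i.
C[1]: T = 0xAD, S = E(K, T) = 0x99; 0x5F ⊕ 0x99 = 0xC6.
C[2]: T = 0xAE, S = E(K, T) = 0x95; 0x47 ⊕ 0x95 = 0xD2.
C[3]: T = 0xAF, S = E(K, T) = 0x91; 0x27 ⊕ 0x91 = 0xB6.
C[4]: T = 0xB0, S = E(K, T) = 0xED; 0xCD ⊕ 0xED = 0x20.
C[5]: T = 0xB1, S = E(K, T) = 0xE9; 0x8E ⊕ 0xE9 = 0x67.

C[1] = 0xC6, C[2] = 0xD2, C[3] = 0xB6, C[4] = 0x20, C[5] = 0x67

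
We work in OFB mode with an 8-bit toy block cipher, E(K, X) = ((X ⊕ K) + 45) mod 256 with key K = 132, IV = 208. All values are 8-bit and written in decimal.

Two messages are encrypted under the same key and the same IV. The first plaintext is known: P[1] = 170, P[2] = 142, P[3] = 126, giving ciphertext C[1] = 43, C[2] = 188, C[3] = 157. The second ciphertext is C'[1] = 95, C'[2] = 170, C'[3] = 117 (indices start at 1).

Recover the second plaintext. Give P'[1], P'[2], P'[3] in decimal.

In OFB with a reused IV, both messages share the same keystream S_i, so C_i ⊕ C'_i = P_i ⊕ P'_i and thus P'_i = P_i ⊕ C_i ⊕ C'_i.
P'[1]: 170 ⊕ 43 ⊕ 95 = 222.
P'[2]: 142 ⊕ 188 ⊕ 170 = 152.
P'[3]: 126 ⊕ 157 ⊕ 117 = 150.

P'[1] = 222, P'[2] = 152, P'[3] = 150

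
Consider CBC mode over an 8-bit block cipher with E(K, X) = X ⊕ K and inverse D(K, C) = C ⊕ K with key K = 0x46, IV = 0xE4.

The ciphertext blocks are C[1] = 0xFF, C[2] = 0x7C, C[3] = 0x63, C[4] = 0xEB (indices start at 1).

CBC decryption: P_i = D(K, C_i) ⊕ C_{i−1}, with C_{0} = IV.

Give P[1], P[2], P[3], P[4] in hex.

P[1] = 0x5D, P[2] = 0xC5, P[3] = 0x59, P[4] = 0xCE

P[1]: D(K, 0xFF) = 0xB9; 0xB9 ⊕ 0xE4 = 0x5D.
P[2]: D(K, 0x7C) = 0x3A; 0x3A ⊕ 0xFF = 0xC5.
P[3]: D(K, 0x63) = 0x25; 0x25 ⊕ 0x7C = 0x59.
P[4]: D(K, 0xEB) = 0xAD; 0xAD ⊕ 0x63 = 0xCE.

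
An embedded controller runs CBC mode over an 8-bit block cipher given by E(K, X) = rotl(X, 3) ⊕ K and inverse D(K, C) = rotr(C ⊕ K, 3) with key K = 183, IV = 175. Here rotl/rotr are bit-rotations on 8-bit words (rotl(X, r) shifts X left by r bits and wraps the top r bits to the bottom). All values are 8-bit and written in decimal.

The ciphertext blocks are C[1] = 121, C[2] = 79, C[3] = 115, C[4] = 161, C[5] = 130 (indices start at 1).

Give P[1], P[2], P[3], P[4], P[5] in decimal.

CBC decryption: P_i = D(K, C_i) ⊕ C_{i−1}, with C_{0} = IV.
P[1]: D(K, 121) = 217; 217 ⊕ 175 = 118.
P[2]: D(K, 79) = 31; 31 ⊕ 121 = 102.
P[3]: D(K, 115) = 152; 152 ⊕ 79 = 215.
P[4]: D(K, 161) = 194; 194 ⊕ 115 = 177.
P[5]: D(K, 130) = 166; 166 ⊕ 161 = 7.

P[1] = 118, P[2] = 102, P[3] = 215, P[4] = 177, P[5] = 7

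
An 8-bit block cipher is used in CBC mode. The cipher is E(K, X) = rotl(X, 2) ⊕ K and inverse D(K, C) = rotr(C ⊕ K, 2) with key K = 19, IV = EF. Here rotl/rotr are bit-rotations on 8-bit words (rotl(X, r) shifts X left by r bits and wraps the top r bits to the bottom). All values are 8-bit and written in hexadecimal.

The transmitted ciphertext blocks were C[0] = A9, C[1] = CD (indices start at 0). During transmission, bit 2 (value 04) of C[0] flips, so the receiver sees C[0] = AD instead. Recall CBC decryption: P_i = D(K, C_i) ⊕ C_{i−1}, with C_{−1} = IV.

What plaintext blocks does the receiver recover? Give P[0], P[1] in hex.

P[0] = C2, P[1] = 98

Only C[0] changed, to AD. In CBC, a change in C_i garbles P_i and flips the same bit in P_{i+1}. Decrypting the received ciphertext:
P[0]: D(K, AD) = 2D; 2D ⊕ EF = C2.
P[1]: D(K, CD) = 35; 35 ⊕ AD = 98.
Blocks that differ from the original plaintext: P[0], P[1].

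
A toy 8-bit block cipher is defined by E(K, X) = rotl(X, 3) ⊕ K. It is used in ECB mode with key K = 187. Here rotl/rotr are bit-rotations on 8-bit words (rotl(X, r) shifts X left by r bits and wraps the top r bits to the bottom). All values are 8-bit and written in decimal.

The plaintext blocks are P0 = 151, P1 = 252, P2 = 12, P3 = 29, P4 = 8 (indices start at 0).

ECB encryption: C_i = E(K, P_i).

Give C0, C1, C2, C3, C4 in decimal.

C0: E(K, 151) = 7.
C1: E(K, 252) = 92.
C2: E(K, 12) = 219.
C3: E(K, 29) = 83.
C4: E(K, 8) = 251.

C0 = 7, C1 = 92, C2 = 219, C3 = 83, C4 = 251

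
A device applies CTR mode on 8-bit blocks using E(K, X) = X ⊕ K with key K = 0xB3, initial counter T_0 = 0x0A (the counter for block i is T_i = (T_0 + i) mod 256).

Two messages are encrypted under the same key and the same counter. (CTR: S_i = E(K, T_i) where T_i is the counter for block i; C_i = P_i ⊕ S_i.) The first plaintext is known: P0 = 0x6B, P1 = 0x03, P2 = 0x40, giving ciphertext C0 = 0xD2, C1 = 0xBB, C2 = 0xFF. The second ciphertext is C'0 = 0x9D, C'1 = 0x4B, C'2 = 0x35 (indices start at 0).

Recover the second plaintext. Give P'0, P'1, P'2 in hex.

P'0 = 0x24, P'1 = 0xF3, P'2 = 0x8A

In CTR with a reused counter, both messages share the same keystream S_i, so C_i ⊕ C'_i = P_i ⊕ P'_i and thus P'_i = P_i ⊕ C_i ⊕ C'_i.
P'0: 0x6B ⊕ 0xD2 ⊕ 0x9D = 0x24.
P'1: 0x03 ⊕ 0xBB ⊕ 0x4B = 0xF3.
P'2: 0x40 ⊕ 0xFF ⊕ 0x35 = 0x8A.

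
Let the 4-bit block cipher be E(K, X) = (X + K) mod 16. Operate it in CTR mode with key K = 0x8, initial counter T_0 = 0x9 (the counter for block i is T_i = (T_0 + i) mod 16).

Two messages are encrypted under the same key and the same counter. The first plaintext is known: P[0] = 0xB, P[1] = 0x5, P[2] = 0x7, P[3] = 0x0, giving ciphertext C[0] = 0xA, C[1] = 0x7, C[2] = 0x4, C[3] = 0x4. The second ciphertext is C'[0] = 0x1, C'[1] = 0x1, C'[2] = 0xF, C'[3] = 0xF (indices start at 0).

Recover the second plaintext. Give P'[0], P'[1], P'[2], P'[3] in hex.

In CTR with a reused counter, both messages share the same keystream S_i, so C_i ⊕ C'_i = P_i ⊕ P'_i and thus P'_i = P_i ⊕ C_i ⊕ C'_i.
P'[0]: 0xB ⊕ 0xA ⊕ 0x1 = 0x0.
P'[1]: 0x5 ⊕ 0x7 ⊕ 0x1 = 0x3.
P'[2]: 0x7 ⊕ 0x4 ⊕ 0xF = 0xC.
P'[3]: 0x0 ⊕ 0x4 ⊕ 0xF = 0xB.

P'[0] = 0x0, P'[1] = 0x3, P'[2] = 0xC, P'[3] = 0xB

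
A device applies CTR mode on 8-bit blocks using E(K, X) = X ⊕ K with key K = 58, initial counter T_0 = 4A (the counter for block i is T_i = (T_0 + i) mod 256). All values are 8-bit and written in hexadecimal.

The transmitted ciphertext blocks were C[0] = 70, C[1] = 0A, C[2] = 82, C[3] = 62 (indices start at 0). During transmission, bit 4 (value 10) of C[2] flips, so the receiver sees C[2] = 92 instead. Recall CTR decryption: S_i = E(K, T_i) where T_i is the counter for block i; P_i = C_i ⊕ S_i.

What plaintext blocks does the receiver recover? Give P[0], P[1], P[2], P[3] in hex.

Only C[2] changed, to 92. In CTR, a change in C_i flips the same bit in P_i only; the keystream is unaffected. Decrypting the received ciphertext:
P[0]: T = 4A, S = E(K, T) = 12; 70 ⊕ 12 = 62.
P[1]: T = 4B, S = E(K, T) = 13; 0A ⊕ 13 = 19.
P[2]: T = 4C, S = E(K, T) = 14; 92 ⊕ 14 = 86.
P[3]: T = 4D, S = E(K, T) = 15; 62 ⊕ 15 = 77.
Blocks that differ from the original plaintext: P[2].

P[0] = 62, P[1] = 19, P[2] = 86, P[3] = 77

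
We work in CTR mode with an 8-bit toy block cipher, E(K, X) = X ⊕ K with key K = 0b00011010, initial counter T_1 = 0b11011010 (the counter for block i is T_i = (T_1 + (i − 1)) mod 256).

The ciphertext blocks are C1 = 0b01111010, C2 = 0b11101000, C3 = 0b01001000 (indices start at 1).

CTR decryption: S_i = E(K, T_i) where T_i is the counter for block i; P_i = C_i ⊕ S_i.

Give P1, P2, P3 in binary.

P1: T = 0b11011010, S = E(K, T) = 0b11000000; 0b01111010 ⊕ 0b11000000 = 0b10111010.
P2: T = 0b11011011, S = E(K, T) = 0b11000001; 0b11101000 ⊕ 0b11000001 = 0b00101001.
P3: T = 0b11011100, S = E(K, T) = 0b11000110; 0b01001000 ⊕ 0b11000110 = 0b10001110.

P1 = 0b10111010, P2 = 0b00101001, P3 = 0b10001110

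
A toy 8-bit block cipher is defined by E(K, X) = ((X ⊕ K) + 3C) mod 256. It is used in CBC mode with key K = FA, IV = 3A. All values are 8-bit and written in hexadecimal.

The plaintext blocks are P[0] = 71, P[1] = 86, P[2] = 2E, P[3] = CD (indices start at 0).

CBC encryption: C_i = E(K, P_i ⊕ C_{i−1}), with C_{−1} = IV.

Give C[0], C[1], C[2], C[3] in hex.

C[0] = ED, C[1] = CD, C[2] = 55, C[3] = 9E

C[0]: P[0] ⊕ 3A = 4B; E(K, 4B) = ED.
C[1]: P[1] ⊕ ED = 6B; E(K, 6B) = CD.
C[2]: P[2] ⊕ CD = E3; E(K, E3) = 55.
C[3]: P[3] ⊕ 55 = 98; E(K, 98) = 9E.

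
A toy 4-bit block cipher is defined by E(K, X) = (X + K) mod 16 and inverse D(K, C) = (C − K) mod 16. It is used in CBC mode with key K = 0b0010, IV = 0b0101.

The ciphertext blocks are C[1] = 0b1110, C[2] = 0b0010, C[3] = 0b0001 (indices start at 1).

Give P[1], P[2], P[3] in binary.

CBC decryption: P_i = D(K, C_i) ⊕ C_{i−1}, with C_{0} = IV.
P[1]: D(K, 0b1110) = 0b1100; 0b1100 ⊕ 0b0101 = 0b1001.
P[2]: D(K, 0b0010) = 0b0000; 0b0000 ⊕ 0b1110 = 0b1110.
P[3]: D(K, 0b0001) = 0b1111; 0b1111 ⊕ 0b0010 = 0b1101.

P[1] = 0b1001, P[2] = 0b1110, P[3] = 0b1101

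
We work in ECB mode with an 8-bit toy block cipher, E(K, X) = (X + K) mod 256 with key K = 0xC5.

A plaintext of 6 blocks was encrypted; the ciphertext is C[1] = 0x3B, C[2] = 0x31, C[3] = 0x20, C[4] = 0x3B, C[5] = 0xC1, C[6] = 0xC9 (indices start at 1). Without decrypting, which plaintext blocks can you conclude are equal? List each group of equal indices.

P[1] = P[4]

ECB encrypts each block independently with the same key, so equal ciphertext blocks imply equal plaintext blocks.
C[1] = C[4] = 0x3B, so P[1] = P[4].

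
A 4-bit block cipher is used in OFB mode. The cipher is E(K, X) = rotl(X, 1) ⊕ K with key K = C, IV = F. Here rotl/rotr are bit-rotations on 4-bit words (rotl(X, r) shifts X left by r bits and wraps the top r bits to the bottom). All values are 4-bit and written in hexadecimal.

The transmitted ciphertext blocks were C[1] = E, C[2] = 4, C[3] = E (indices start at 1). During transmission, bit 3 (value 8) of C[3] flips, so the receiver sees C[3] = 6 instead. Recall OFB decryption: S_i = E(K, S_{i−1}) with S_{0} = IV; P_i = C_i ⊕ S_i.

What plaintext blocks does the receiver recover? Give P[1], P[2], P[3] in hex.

P[1] = D, P[2] = E, P[3] = F

Only C[3] changed, to 6. In OFB, a change in C_i flips the same bit in P_i only; the keystream is unaffected. Decrypting the received ciphertext:
P[1]: S = E(K, F) = 3; E ⊕ 3 = D.
P[2]: S = E(K, 3) = A; 4 ⊕ A = E.
P[3]: S = E(K, A) = 9; 6 ⊕ 9 = F.
Blocks that differ from the original plaintext: P[3].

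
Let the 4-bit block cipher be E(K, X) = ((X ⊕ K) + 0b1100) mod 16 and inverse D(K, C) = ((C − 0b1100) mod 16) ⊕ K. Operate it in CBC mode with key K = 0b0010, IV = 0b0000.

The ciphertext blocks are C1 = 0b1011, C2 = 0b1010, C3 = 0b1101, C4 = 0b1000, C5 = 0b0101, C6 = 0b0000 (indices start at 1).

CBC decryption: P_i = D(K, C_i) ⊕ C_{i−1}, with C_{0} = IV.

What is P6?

P6 = 0b0011

P6: D(K, 0b0000) = 0b0110; 0b0110 ⊕ 0b0101 = 0b0011.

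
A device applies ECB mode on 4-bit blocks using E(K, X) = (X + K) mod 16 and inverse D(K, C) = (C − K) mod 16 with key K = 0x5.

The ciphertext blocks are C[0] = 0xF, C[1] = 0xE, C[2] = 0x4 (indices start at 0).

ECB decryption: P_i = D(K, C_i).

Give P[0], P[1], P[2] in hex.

P[0] = 0xA, P[1] = 0x9, P[2] = 0xF

P[0]: D(K, 0xF) = 0xA.
P[1]: D(K, 0xE) = 0x9.
P[2]: D(K, 0x4) = 0xF.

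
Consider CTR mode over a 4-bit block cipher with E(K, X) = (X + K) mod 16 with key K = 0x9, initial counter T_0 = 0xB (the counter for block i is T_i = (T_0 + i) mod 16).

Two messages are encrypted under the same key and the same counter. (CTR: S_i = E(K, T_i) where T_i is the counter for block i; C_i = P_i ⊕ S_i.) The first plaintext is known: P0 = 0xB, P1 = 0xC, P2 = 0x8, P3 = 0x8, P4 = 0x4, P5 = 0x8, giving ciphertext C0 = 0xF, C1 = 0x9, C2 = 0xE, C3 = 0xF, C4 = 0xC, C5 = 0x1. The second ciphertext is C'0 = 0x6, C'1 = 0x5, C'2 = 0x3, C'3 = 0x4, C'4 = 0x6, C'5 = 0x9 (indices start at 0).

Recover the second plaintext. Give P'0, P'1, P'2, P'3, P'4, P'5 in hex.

In CTR with a reused counter, both messages share the same keystream S_i, so C_i ⊕ C'_i = P_i ⊕ P'_i and thus P'_i = P_i ⊕ C_i ⊕ C'_i.
P'0: 0xB ⊕ 0xF ⊕ 0x6 = 0x2.
P'1: 0xC ⊕ 0x9 ⊕ 0x5 = 0x0.
P'2: 0x8 ⊕ 0xE ⊕ 0x3 = 0x5.
P'3: 0x8 ⊕ 0xF ⊕ 0x4 = 0x3.
P'4: 0x4 ⊕ 0xC ⊕ 0x6 = 0xE.
P'5: 0x8 ⊕ 0x1 ⊕ 0x9 = 0x0.

P'0 = 0x2, P'1 = 0x0, P'2 = 0x5, P'3 = 0x3, P'4 = 0xE, P'5 = 0x0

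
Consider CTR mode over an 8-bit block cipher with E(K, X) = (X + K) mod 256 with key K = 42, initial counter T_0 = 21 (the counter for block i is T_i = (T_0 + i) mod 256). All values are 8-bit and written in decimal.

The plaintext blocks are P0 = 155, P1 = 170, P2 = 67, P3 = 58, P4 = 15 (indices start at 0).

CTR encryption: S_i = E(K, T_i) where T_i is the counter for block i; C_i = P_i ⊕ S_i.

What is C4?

C0: T = 21, S = E(K, T) = 63; 155 ⊕ 63 = 164.
C1: T = 22, S = E(K, T) = 64; 170 ⊕ 64 = 234.
C2: T = 23, S = E(K, T) = 65; 67 ⊕ 65 = 2.
C3: T = 24, S = E(K, T) = 66; 58 ⊕ 66 = 120.
C4: T = 25, S = E(K, T) = 67; 15 ⊕ 67 = 76.

C4 = 76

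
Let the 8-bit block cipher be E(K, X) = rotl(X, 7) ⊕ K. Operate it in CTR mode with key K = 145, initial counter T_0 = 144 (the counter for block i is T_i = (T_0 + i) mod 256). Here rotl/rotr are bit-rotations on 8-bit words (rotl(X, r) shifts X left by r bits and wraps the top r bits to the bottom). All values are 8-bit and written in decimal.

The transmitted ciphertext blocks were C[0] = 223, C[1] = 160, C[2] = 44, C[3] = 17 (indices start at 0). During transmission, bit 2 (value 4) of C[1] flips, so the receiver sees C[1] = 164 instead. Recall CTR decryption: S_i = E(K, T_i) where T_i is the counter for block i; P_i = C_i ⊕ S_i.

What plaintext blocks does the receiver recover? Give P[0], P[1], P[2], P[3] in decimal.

P[0] = 6, P[1] = 253, P[2] = 244, P[3] = 73

Only C[1] changed, to 164. In CTR, a change in C_i flips the same bit in P_i only; the keystream is unaffected. Decrypting the received ciphertext:
P[0]: T = 144, S = E(K, T) = 217; 223 ⊕ 217 = 6.
P[1]: T = 145, S = E(K, T) = 89; 164 ⊕ 89 = 253.
P[2]: T = 146, S = E(K, T) = 216; 44 ⊕ 216 = 244.
P[3]: T = 147, S = E(K, T) = 88; 17 ⊕ 88 = 73.
Blocks that differ from the original plaintext: P[1].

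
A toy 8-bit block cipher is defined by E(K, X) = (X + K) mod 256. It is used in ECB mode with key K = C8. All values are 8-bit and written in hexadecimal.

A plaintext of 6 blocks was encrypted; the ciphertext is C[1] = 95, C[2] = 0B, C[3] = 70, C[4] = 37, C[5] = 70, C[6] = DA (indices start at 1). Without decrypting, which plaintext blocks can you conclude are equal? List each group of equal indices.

P[3] = P[5]

ECB encrypts each block independently with the same key, so equal ciphertext blocks imply equal plaintext blocks.
C[3] = C[5] = 70, so P[3] = P[5].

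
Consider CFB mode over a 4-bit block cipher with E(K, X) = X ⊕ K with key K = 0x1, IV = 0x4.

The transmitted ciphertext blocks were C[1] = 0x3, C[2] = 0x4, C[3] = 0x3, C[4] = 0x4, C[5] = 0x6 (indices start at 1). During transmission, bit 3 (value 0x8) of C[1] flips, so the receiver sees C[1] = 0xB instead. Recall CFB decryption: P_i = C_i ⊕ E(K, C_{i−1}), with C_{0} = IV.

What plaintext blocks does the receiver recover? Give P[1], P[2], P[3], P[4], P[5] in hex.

P[1] = 0xE, P[2] = 0xE, P[3] = 0x6, P[4] = 0x6, P[5] = 0x3

Only C[1] changed, to 0xB. In CFB, a change in C_i flips the same bit in P_i and garbles P_{i+1}. Decrypting the received ciphertext:
P[1]: E(K, 0x4) = 0x5; 0xB ⊕ 0x5 = 0xE.
P[2]: E(K, 0xB) = 0xA; 0x4 ⊕ 0xA = 0xE.
P[3]: E(K, 0x4) = 0x5; 0x3 ⊕ 0x5 = 0x6.
P[4]: E(K, 0x3) = 0x2; 0x4 ⊕ 0x2 = 0x6.
P[5]: E(K, 0x4) = 0x5; 0x6 ⊕ 0x5 = 0x3.
Blocks that differ from the original plaintext: P[1], P[2].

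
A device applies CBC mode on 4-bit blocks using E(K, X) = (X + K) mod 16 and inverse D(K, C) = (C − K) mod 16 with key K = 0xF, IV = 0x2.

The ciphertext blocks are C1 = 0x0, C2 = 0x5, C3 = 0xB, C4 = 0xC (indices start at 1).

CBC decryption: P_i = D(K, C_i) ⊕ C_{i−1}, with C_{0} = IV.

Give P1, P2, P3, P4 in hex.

P1 = 0x3, P2 = 0x6, P3 = 0x9, P4 = 0x6

P1: D(K, 0x0) = 0x1; 0x1 ⊕ 0x2 = 0x3.
P2: D(K, 0x5) = 0x6; 0x6 ⊕ 0x0 = 0x6.
P3: D(K, 0xB) = 0xC; 0xC ⊕ 0x5 = 0x9.
P4: D(K, 0xC) = 0xD; 0xD ⊕ 0xB = 0x6.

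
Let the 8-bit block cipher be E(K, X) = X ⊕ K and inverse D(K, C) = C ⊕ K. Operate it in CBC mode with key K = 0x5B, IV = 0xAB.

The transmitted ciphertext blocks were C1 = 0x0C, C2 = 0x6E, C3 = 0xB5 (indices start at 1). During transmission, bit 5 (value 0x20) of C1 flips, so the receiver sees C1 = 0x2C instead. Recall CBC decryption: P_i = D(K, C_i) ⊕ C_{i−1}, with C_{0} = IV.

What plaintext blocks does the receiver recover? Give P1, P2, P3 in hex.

Only C1 changed, to 0x2C. In CBC, a change in C_i garbles P_i and flips the same bit in P_{i+1}. Decrypting the received ciphertext:
P1: D(K, 0x2C) = 0x77; 0x77 ⊕ 0xAB = 0xDC.
P2: D(K, 0x6E) = 0x35; 0x35 ⊕ 0x2C = 0x19.
P3: D(K, 0xB5) = 0xEE; 0xEE ⊕ 0x6E = 0x80.
Blocks that differ from the original plaintext: P1, P2.

P1 = 0xDC, P2 = 0x19, P3 = 0x80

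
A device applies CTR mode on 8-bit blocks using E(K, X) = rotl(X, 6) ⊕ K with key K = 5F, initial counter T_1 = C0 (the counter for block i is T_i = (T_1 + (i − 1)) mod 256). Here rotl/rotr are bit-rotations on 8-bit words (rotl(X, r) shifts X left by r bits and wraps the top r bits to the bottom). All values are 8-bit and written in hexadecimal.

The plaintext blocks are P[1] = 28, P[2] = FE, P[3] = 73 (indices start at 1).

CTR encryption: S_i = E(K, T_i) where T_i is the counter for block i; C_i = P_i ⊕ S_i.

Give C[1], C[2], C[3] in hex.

C[1] = 47, C[2] = D1, C[3] = 9C

C[1]: T = C0, S = E(K, T) = 6F; 28 ⊕ 6F = 47.
C[2]: T = C1, S = E(K, T) = 2F; FE ⊕ 2F = D1.
C[3]: T = C2, S = E(K, T) = EF; 73 ⊕ EF = 9C.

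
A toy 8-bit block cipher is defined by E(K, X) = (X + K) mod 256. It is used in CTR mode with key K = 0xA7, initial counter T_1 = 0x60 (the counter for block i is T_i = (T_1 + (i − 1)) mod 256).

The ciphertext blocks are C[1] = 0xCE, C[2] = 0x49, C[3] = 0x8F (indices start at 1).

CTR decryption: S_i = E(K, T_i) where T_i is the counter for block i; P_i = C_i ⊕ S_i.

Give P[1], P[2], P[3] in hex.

P[1] = 0xC9, P[2] = 0x41, P[3] = 0x86

P[1]: T = 0x60, S = E(K, T) = 0x07; 0xCE ⊕ 0x07 = 0xC9.
P[2]: T = 0x61, S = E(K, T) = 0x08; 0x49 ⊕ 0x08 = 0x41.
P[3]: T = 0x62, S = E(K, T) = 0x09; 0x8F ⊕ 0x09 = 0x86.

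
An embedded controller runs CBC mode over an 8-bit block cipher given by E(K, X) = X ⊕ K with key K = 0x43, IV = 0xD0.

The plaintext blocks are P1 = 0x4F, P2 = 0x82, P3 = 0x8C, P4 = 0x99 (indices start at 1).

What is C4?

CBC encryption: C_i = E(K, P_i ⊕ C_{i−1}), with C_{0} = IV.
C1: P1 ⊕ 0xD0 = 0x9F; E(K, 0x9F) = 0xDC.
C2: P2 ⊕ 0xDC = 0x5E; E(K, 0x5E) = 0x1D.
C3: P3 ⊕ 0x1D = 0x91; E(K, 0x91) = 0xD2.
C4: P4 ⊕ 0xD2 = 0x4B; E(K, 0x4B) = 0x08.

C4 = 0x08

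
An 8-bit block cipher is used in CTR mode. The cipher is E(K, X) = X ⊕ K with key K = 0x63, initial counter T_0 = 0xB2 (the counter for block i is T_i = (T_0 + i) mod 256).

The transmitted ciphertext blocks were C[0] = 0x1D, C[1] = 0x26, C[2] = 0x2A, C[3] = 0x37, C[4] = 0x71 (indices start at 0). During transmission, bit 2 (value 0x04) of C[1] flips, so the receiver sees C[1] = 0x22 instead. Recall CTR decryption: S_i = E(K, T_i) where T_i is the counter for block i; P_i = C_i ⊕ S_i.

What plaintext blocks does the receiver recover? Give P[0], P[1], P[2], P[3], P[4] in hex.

Only C[1] changed, to 0x22. In CTR, a change in C_i flips the same bit in P_i only; the keystream is unaffected. Decrypting the received ciphertext:
P[0]: T = 0xB2, S = E(K, T) = 0xD1; 0x1D ⊕ 0xD1 = 0xCC.
P[1]: T = 0xB3, S = E(K, T) = 0xD0; 0x22 ⊕ 0xD0 = 0xF2.
P[2]: T = 0xB4, S = E(K, T) = 0xD7; 0x2A ⊕ 0xD7 = 0xFD.
P[3]: T = 0xB5, S = E(K, T) = 0xD6; 0x37 ⊕ 0xD6 = 0xE1.
P[4]: T = 0xB6, S = E(K, T) = 0xD5; 0x71 ⊕ 0xD5 = 0xA4.
Blocks that differ from the original plaintext: P[1].

P[0] = 0xCC, P[1] = 0xF2, P[2] = 0xFD, P[3] = 0xE1, P[4] = 0xA4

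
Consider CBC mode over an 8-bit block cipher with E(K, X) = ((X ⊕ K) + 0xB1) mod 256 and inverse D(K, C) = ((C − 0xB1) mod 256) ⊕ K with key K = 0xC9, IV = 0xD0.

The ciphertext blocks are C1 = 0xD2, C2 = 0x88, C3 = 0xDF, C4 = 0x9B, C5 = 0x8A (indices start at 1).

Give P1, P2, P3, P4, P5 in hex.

CBC decryption: P_i = D(K, C_i) ⊕ C_{i−1}, with C_{0} = IV.
P1: D(K, 0xD2) = 0xE8; 0xE8 ⊕ 0xD0 = 0x38.
P2: D(K, 0x88) = 0x1E; 0x1E ⊕ 0xD2 = 0xCC.
P3: D(K, 0xDF) = 0xE7; 0xE7 ⊕ 0x88 = 0x6F.
P4: D(K, 0x9B) = 0x23; 0x23 ⊕ 0xDF = 0xFC.
P5: D(K, 0x8A) = 0x10; 0x10 ⊕ 0x9B = 0x8B.

P1 = 0x38, P2 = 0xCC, P3 = 0x6F, P4 = 0xFC, P5 = 0x8B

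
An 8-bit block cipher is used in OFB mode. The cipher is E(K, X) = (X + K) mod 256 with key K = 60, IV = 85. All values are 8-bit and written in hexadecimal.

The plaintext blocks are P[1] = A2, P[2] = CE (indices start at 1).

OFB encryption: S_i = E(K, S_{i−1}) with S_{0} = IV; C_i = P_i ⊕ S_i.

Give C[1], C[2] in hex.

C[1] = 47, C[2] = 8B

C[1]: S = E(K, 85) = E5; A2 ⊕ E5 = 47.
C[2]: S = E(K, E5) = 45; CE ⊕ 45 = 8B.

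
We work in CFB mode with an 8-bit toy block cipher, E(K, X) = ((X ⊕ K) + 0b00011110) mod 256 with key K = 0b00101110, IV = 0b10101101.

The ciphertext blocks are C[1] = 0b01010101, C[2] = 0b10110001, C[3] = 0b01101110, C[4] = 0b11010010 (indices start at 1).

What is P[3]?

CFB decryption: P_i = C_i ⊕ E(K, C_{i−1}), with C_{0} = IV.
P[3]: E(K, 0b10110001) = 0b10111101; 0b01101110 ⊕ 0b10111101 = 0b11010011.

P[3] = 0b11010011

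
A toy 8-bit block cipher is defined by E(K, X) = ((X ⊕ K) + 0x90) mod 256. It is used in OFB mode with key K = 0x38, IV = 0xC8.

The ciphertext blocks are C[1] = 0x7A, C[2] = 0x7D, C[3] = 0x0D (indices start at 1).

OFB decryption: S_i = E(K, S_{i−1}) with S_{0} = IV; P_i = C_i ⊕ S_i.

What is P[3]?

P[3] = 0x0D

P[1]: S = E(K, 0xC8) = 0x80; 0x7A ⊕ 0x80 = 0xFA.
P[2]: S = E(K, 0x80) = 0x48; 0x7D ⊕ 0x48 = 0x35.
P[3]: S = E(K, 0x48) = 0x00; 0x0D ⊕ 0x00 = 0x0D.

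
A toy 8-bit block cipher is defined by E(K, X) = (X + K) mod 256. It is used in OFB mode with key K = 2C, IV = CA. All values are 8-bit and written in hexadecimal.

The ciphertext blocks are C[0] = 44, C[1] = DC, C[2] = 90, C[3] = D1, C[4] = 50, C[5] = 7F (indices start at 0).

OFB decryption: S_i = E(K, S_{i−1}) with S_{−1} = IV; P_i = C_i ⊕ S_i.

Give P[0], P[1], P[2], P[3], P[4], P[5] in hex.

P[0]: S = E(K, CA) = F6; 44 ⊕ F6 = B2.
P[1]: S = E(K, F6) = 22; DC ⊕ 22 = FE.
P[2]: S = E(K, 22) = 4E; 90 ⊕ 4E = DE.
P[3]: S = E(K, 4E) = 7A; D1 ⊕ 7A = AB.
P[4]: S = E(K, 7A) = A6; 50 ⊕ A6 = F6.
P[5]: S = E(K, A6) = D2; 7F ⊕ D2 = AD.

P[0] = B2, P[1] = FE, P[2] = DE, P[3] = AB, P[4] = F6, P[5] = AD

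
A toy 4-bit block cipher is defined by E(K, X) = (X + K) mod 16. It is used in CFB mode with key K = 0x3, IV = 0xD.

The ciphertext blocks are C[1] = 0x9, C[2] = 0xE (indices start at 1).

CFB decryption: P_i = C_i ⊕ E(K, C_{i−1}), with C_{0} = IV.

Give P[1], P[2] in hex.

P[1]: E(K, 0xD) = 0x0; 0x9 ⊕ 0x0 = 0x9.
P[2]: E(K, 0x9) = 0xC; 0xE ⊕ 0xC = 0x2.

P[1] = 0x9, P[2] = 0x2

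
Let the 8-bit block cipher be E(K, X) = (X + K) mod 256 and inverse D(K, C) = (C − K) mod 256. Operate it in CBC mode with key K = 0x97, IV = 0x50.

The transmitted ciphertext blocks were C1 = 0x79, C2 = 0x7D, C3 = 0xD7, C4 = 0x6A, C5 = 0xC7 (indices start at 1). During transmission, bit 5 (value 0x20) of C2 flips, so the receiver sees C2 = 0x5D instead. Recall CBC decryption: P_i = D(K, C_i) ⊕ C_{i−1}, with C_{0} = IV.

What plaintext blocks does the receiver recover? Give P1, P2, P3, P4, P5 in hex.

Only C2 changed, to 0x5D. In CBC, a change in C_i garbles P_i and flips the same bit in P_{i+1}. Decrypting the received ciphertext:
P1: D(K, 0x79) = 0xE2; 0xE2 ⊕ 0x50 = 0xB2.
P2: D(K, 0x5D) = 0xC6; 0xC6 ⊕ 0x79 = 0xBF.
P3: D(K, 0xD7) = 0x40; 0x40 ⊕ 0x5D = 0x1D.
P4: D(K, 0x6A) = 0xD3; 0xD3 ⊕ 0xD7 = 0x04.
P5: D(K, 0xC7) = 0x30; 0x30 ⊕ 0x6A = 0x5A.
Blocks that differ from the original plaintext: P2, P3.

P1 = 0xB2, P2 = 0xBF, P3 = 0x1D, P4 = 0x04, P5 = 0x5A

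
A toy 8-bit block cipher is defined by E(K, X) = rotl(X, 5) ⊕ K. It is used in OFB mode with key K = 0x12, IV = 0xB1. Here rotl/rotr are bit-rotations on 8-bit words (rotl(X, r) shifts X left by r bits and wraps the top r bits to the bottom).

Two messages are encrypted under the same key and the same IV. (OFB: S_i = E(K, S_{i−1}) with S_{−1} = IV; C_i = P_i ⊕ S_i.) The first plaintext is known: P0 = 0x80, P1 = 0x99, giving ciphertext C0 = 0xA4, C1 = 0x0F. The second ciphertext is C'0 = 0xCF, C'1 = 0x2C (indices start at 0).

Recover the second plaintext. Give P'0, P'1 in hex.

In OFB with a reused IV, both messages share the same keystream S_i, so C_i ⊕ C'_i = P_i ⊕ P'_i and thus P'_i = P_i ⊕ C_i ⊕ C'_i.
P'0: 0x80 ⊕ 0xA4 ⊕ 0xCF = 0xEB.
P'1: 0x99 ⊕ 0x0F ⊕ 0x2C = 0xBA.

P'0 = 0xEB, P'1 = 0xBA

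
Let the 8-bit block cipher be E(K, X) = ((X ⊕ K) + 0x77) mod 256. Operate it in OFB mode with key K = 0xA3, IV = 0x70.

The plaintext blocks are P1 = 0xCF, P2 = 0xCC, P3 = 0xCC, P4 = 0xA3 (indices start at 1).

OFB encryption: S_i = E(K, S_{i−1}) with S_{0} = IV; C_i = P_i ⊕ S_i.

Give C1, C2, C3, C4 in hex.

C1 = 0x85, C2 = 0xAC, C3 = 0xF6, C4 = 0xB3

C1: S = E(K, 0x70) = 0x4A; 0xCF ⊕ 0x4A = 0x85.
C2: S = E(K, 0x4A) = 0x60; 0xCC ⊕ 0x60 = 0xAC.
C3: S = E(K, 0x60) = 0x3A; 0xCC ⊕ 0x3A = 0xF6.
C4: S = E(K, 0x3A) = 0x10; 0xA3 ⊕ 0x10 = 0xB3.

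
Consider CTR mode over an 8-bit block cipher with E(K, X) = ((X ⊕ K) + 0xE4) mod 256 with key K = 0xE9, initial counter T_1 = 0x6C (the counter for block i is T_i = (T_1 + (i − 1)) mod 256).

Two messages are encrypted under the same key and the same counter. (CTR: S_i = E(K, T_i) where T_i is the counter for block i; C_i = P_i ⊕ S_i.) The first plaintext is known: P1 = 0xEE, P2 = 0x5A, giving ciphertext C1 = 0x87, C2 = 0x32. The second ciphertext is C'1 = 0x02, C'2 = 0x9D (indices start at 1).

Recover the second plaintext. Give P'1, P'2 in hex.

P'1 = 0x6B, P'2 = 0xF5

In CTR with a reused counter, both messages share the same keystream S_i, so C_i ⊕ C'_i = P_i ⊕ P'_i and thus P'_i = P_i ⊕ C_i ⊕ C'_i.
P'1: 0xEE ⊕ 0x87 ⊕ 0x02 = 0x6B.
P'2: 0x5A ⊕ 0x32 ⊕ 0x9D = 0xF5.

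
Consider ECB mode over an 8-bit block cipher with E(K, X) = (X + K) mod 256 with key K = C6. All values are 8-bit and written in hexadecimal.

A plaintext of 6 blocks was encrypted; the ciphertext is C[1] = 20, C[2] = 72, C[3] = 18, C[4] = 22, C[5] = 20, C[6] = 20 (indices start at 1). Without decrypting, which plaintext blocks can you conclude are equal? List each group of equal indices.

P[1] = P[5] = P[6]

ECB encrypts each block independently with the same key, so equal ciphertext blocks imply equal plaintext blocks.
C[1] = C[5] = C[6] = 20, so P[1] = P[5] = P[6].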